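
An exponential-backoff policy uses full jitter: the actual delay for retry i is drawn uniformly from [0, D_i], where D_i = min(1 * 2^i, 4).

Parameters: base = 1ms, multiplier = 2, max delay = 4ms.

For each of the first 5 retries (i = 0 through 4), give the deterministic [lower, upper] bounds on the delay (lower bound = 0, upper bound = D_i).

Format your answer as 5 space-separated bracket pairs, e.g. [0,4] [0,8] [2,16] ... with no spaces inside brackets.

Answer: [0,1] [0,2] [0,4] [0,4] [0,4]

Derivation:
Computing bounds per retry:
  i=0: D_i=min(1*2^0,4)=1, bounds=[0,1]
  i=1: D_i=min(1*2^1,4)=2, bounds=[0,2]
  i=2: D_i=min(1*2^2,4)=4, bounds=[0,4]
  i=3: D_i=min(1*2^3,4)=4, bounds=[0,4]
  i=4: D_i=min(1*2^4,4)=4, bounds=[0,4]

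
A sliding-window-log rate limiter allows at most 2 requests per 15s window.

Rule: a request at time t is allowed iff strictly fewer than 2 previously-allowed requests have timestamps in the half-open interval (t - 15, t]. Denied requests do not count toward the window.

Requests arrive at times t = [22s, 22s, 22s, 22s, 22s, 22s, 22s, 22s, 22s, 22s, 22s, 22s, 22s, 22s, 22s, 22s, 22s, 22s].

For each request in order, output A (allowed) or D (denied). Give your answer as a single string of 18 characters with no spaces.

Answer: AADDDDDDDDDDDDDDDD

Derivation:
Tracking allowed requests in the window:
  req#1 t=22s: ALLOW
  req#2 t=22s: ALLOW
  req#3 t=22s: DENY
  req#4 t=22s: DENY
  req#5 t=22s: DENY
  req#6 t=22s: DENY
  req#7 t=22s: DENY
  req#8 t=22s: DENY
  req#9 t=22s: DENY
  req#10 t=22s: DENY
  req#11 t=22s: DENY
  req#12 t=22s: DENY
  req#13 t=22s: DENY
  req#14 t=22s: DENY
  req#15 t=22s: DENY
  req#16 t=22s: DENY
  req#17 t=22s: DENY
  req#18 t=22s: DENY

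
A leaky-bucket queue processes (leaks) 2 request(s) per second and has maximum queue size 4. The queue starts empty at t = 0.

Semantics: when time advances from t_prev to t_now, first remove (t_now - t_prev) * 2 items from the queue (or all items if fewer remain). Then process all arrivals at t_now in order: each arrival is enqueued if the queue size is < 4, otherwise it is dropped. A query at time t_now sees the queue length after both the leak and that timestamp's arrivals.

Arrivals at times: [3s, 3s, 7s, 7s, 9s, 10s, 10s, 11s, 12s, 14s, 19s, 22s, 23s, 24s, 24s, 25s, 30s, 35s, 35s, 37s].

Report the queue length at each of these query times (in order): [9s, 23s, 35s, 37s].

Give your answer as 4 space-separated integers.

Queue lengths at query times:
  query t=9s: backlog = 1
  query t=23s: backlog = 1
  query t=35s: backlog = 2
  query t=37s: backlog = 1

Answer: 1 1 2 1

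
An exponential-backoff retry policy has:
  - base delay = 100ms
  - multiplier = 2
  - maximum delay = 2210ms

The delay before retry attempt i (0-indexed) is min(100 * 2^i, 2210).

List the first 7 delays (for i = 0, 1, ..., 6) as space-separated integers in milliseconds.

Computing each delay:
  i=0: min(100*2^0, 2210) = 100
  i=1: min(100*2^1, 2210) = 200
  i=2: min(100*2^2, 2210) = 400
  i=3: min(100*2^3, 2210) = 800
  i=4: min(100*2^4, 2210) = 1600
  i=5: min(100*2^5, 2210) = 2210
  i=6: min(100*2^6, 2210) = 2210

Answer: 100 200 400 800 1600 2210 2210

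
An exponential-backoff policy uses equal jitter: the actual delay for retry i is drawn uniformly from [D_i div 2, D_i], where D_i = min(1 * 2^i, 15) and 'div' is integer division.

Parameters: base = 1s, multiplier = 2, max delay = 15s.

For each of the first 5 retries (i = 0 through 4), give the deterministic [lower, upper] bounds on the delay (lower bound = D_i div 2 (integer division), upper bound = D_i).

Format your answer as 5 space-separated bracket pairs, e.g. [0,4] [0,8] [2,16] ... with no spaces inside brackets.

Answer: [0,1] [1,2] [2,4] [4,8] [7,15]

Derivation:
Computing bounds per retry:
  i=0: D_i=min(1*2^0,15)=1, bounds=[0,1]
  i=1: D_i=min(1*2^1,15)=2, bounds=[1,2]
  i=2: D_i=min(1*2^2,15)=4, bounds=[2,4]
  i=3: D_i=min(1*2^3,15)=8, bounds=[4,8]
  i=4: D_i=min(1*2^4,15)=15, bounds=[7,15]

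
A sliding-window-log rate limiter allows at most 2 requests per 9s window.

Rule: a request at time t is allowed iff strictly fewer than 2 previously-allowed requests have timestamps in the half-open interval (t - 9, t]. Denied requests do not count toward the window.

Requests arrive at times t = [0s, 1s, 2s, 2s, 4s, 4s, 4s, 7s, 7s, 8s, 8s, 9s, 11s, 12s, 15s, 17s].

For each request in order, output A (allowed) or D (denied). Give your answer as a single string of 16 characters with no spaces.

Tracking allowed requests in the window:
  req#1 t=0s: ALLOW
  req#2 t=1s: ALLOW
  req#3 t=2s: DENY
  req#4 t=2s: DENY
  req#5 t=4s: DENY
  req#6 t=4s: DENY
  req#7 t=4s: DENY
  req#8 t=7s: DENY
  req#9 t=7s: DENY
  req#10 t=8s: DENY
  req#11 t=8s: DENY
  req#12 t=9s: ALLOW
  req#13 t=11s: ALLOW
  req#14 t=12s: DENY
  req#15 t=15s: DENY
  req#16 t=17s: DENY

Answer: AADDDDDDDDDAADDD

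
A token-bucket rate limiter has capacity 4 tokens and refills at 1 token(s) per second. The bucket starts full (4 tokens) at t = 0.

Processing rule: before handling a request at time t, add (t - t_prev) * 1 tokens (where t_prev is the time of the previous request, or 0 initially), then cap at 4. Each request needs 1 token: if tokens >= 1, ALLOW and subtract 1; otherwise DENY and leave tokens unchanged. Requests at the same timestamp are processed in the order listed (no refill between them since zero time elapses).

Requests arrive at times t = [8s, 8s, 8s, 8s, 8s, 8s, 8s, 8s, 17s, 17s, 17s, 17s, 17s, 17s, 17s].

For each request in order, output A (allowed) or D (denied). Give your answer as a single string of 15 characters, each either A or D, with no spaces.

Answer: AAAADDDDAAAADDD

Derivation:
Simulating step by step:
  req#1 t=8s: ALLOW
  req#2 t=8s: ALLOW
  req#3 t=8s: ALLOW
  req#4 t=8s: ALLOW
  req#5 t=8s: DENY
  req#6 t=8s: DENY
  req#7 t=8s: DENY
  req#8 t=8s: DENY
  req#9 t=17s: ALLOW
  req#10 t=17s: ALLOW
  req#11 t=17s: ALLOW
  req#12 t=17s: ALLOW
  req#13 t=17s: DENY
  req#14 t=17s: DENY
  req#15 t=17s: DENY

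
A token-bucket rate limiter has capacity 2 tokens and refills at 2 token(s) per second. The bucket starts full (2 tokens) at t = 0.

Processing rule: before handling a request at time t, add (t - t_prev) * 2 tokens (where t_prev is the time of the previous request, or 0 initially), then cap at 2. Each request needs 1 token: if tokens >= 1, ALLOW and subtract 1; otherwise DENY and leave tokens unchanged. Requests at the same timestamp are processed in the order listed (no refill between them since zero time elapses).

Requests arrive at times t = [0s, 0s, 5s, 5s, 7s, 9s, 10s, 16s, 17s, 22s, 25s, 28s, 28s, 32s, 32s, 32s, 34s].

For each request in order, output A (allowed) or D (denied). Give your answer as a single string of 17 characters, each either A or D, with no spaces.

Answer: AAAAAAAAAAAAAAADA

Derivation:
Simulating step by step:
  req#1 t=0s: ALLOW
  req#2 t=0s: ALLOW
  req#3 t=5s: ALLOW
  req#4 t=5s: ALLOW
  req#5 t=7s: ALLOW
  req#6 t=9s: ALLOW
  req#7 t=10s: ALLOW
  req#8 t=16s: ALLOW
  req#9 t=17s: ALLOW
  req#10 t=22s: ALLOW
  req#11 t=25s: ALLOW
  req#12 t=28s: ALLOW
  req#13 t=28s: ALLOW
  req#14 t=32s: ALLOW
  req#15 t=32s: ALLOW
  req#16 t=32s: DENY
  req#17 t=34s: ALLOW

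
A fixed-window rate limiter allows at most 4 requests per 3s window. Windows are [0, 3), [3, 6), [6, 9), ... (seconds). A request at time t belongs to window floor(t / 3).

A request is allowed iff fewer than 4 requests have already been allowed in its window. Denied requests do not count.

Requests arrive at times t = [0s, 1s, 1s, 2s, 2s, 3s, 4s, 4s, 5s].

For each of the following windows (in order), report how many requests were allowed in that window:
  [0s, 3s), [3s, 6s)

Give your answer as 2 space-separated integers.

Answer: 4 4

Derivation:
Processing requests:
  req#1 t=0s (window 0): ALLOW
  req#2 t=1s (window 0): ALLOW
  req#3 t=1s (window 0): ALLOW
  req#4 t=2s (window 0): ALLOW
  req#5 t=2s (window 0): DENY
  req#6 t=3s (window 1): ALLOW
  req#7 t=4s (window 1): ALLOW
  req#8 t=4s (window 1): ALLOW
  req#9 t=5s (window 1): ALLOW

Allowed counts by window: 4 4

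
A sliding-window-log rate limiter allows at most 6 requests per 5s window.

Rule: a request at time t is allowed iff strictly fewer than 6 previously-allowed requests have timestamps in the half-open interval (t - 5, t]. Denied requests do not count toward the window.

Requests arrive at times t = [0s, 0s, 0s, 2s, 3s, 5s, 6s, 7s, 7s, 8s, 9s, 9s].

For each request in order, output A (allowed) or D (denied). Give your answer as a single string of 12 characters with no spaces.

Answer: AAAAAAAAAAAD

Derivation:
Tracking allowed requests in the window:
  req#1 t=0s: ALLOW
  req#2 t=0s: ALLOW
  req#3 t=0s: ALLOW
  req#4 t=2s: ALLOW
  req#5 t=3s: ALLOW
  req#6 t=5s: ALLOW
  req#7 t=6s: ALLOW
  req#8 t=7s: ALLOW
  req#9 t=7s: ALLOW
  req#10 t=8s: ALLOW
  req#11 t=9s: ALLOW
  req#12 t=9s: DENY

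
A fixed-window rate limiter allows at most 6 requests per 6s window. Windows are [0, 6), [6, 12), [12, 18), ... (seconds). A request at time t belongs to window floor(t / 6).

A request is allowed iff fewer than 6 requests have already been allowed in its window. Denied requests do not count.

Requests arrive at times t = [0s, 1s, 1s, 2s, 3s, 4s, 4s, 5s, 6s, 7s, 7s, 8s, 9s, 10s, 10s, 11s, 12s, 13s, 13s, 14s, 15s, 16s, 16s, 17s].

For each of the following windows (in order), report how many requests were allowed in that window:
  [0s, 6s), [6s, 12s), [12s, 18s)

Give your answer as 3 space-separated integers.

Answer: 6 6 6

Derivation:
Processing requests:
  req#1 t=0s (window 0): ALLOW
  req#2 t=1s (window 0): ALLOW
  req#3 t=1s (window 0): ALLOW
  req#4 t=2s (window 0): ALLOW
  req#5 t=3s (window 0): ALLOW
  req#6 t=4s (window 0): ALLOW
  req#7 t=4s (window 0): DENY
  req#8 t=5s (window 0): DENY
  req#9 t=6s (window 1): ALLOW
  req#10 t=7s (window 1): ALLOW
  req#11 t=7s (window 1): ALLOW
  req#12 t=8s (window 1): ALLOW
  req#13 t=9s (window 1): ALLOW
  req#14 t=10s (window 1): ALLOW
  req#15 t=10s (window 1): DENY
  req#16 t=11s (window 1): DENY
  req#17 t=12s (window 2): ALLOW
  req#18 t=13s (window 2): ALLOW
  req#19 t=13s (window 2): ALLOW
  req#20 t=14s (window 2): ALLOW
  req#21 t=15s (window 2): ALLOW
  req#22 t=16s (window 2): ALLOW
  req#23 t=16s (window 2): DENY
  req#24 t=17s (window 2): DENY

Allowed counts by window: 6 6 6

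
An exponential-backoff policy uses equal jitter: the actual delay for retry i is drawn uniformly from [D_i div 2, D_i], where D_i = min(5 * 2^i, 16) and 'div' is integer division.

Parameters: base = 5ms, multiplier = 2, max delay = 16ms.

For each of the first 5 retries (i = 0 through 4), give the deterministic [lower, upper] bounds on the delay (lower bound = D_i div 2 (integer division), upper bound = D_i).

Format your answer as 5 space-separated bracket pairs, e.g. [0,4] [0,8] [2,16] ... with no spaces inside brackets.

Computing bounds per retry:
  i=0: D_i=min(5*2^0,16)=5, bounds=[2,5]
  i=1: D_i=min(5*2^1,16)=10, bounds=[5,10]
  i=2: D_i=min(5*2^2,16)=16, bounds=[8,16]
  i=3: D_i=min(5*2^3,16)=16, bounds=[8,16]
  i=4: D_i=min(5*2^4,16)=16, bounds=[8,16]

Answer: [2,5] [5,10] [8,16] [8,16] [8,16]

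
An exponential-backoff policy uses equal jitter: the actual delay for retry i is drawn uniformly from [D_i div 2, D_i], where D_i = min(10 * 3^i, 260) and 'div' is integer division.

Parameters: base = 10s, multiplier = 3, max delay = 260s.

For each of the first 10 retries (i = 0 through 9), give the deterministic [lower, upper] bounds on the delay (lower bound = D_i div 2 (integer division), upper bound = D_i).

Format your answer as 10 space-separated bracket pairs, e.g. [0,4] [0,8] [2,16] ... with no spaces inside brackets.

Computing bounds per retry:
  i=0: D_i=min(10*3^0,260)=10, bounds=[5,10]
  i=1: D_i=min(10*3^1,260)=30, bounds=[15,30]
  i=2: D_i=min(10*3^2,260)=90, bounds=[45,90]
  i=3: D_i=min(10*3^3,260)=260, bounds=[130,260]
  i=4: D_i=min(10*3^4,260)=260, bounds=[130,260]
  i=5: D_i=min(10*3^5,260)=260, bounds=[130,260]
  i=6: D_i=min(10*3^6,260)=260, bounds=[130,260]
  i=7: D_i=min(10*3^7,260)=260, bounds=[130,260]
  i=8: D_i=min(10*3^8,260)=260, bounds=[130,260]
  i=9: D_i=min(10*3^9,260)=260, bounds=[130,260]

Answer: [5,10] [15,30] [45,90] [130,260] [130,260] [130,260] [130,260] [130,260] [130,260] [130,260]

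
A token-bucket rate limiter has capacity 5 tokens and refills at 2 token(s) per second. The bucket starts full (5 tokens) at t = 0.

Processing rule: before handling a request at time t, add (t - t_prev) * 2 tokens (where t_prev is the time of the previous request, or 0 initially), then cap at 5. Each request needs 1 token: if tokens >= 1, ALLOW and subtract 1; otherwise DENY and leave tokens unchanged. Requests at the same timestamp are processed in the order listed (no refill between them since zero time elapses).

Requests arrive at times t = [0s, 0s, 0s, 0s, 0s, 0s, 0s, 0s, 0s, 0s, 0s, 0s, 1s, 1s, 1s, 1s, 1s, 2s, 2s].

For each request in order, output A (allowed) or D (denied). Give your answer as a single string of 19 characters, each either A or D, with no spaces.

Answer: AAAAADDDDDDDAADDDAA

Derivation:
Simulating step by step:
  req#1 t=0s: ALLOW
  req#2 t=0s: ALLOW
  req#3 t=0s: ALLOW
  req#4 t=0s: ALLOW
  req#5 t=0s: ALLOW
  req#6 t=0s: DENY
  req#7 t=0s: DENY
  req#8 t=0s: DENY
  req#9 t=0s: DENY
  req#10 t=0s: DENY
  req#11 t=0s: DENY
  req#12 t=0s: DENY
  req#13 t=1s: ALLOW
  req#14 t=1s: ALLOW
  req#15 t=1s: DENY
  req#16 t=1s: DENY
  req#17 t=1s: DENY
  req#18 t=2s: ALLOW
  req#19 t=2s: ALLOW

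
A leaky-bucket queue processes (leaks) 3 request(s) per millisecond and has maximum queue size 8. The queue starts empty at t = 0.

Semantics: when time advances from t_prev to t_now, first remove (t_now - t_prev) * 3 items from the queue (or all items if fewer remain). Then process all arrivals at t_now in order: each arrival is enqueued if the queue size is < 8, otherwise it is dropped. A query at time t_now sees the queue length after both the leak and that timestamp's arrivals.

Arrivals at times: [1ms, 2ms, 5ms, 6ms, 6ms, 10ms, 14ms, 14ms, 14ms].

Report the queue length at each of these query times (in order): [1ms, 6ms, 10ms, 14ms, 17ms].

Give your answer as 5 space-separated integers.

Queue lengths at query times:
  query t=1ms: backlog = 1
  query t=6ms: backlog = 2
  query t=10ms: backlog = 1
  query t=14ms: backlog = 3
  query t=17ms: backlog = 0

Answer: 1 2 1 3 0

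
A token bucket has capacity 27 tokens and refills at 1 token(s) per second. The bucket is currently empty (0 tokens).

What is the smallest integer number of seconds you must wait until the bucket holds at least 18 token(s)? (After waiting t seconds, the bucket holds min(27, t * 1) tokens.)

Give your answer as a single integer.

Need t * 1 >= 18, so t >= 18/1.
Smallest integer t = ceil(18/1) = 18.

Answer: 18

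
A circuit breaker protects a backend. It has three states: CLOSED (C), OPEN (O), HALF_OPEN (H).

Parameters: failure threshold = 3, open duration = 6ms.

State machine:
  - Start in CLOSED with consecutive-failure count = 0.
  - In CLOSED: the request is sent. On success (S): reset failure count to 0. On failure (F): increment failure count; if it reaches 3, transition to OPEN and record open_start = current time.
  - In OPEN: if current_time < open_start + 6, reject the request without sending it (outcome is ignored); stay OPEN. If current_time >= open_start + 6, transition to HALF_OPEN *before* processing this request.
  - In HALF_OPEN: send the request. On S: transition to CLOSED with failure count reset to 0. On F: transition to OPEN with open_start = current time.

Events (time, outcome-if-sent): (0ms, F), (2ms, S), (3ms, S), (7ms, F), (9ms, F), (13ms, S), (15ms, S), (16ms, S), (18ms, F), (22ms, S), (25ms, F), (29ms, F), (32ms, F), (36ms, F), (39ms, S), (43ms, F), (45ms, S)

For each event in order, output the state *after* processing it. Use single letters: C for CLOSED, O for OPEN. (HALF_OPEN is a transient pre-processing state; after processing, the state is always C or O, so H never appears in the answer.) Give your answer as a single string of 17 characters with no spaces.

Answer: CCCCCCCCCCCCOOCCC

Derivation:
State after each event:
  event#1 t=0ms outcome=F: state=CLOSED
  event#2 t=2ms outcome=S: state=CLOSED
  event#3 t=3ms outcome=S: state=CLOSED
  event#4 t=7ms outcome=F: state=CLOSED
  event#5 t=9ms outcome=F: state=CLOSED
  event#6 t=13ms outcome=S: state=CLOSED
  event#7 t=15ms outcome=S: state=CLOSED
  event#8 t=16ms outcome=S: state=CLOSED
  event#9 t=18ms outcome=F: state=CLOSED
  event#10 t=22ms outcome=S: state=CLOSED
  event#11 t=25ms outcome=F: state=CLOSED
  event#12 t=29ms outcome=F: state=CLOSED
  event#13 t=32ms outcome=F: state=OPEN
  event#14 t=36ms outcome=F: state=OPEN
  event#15 t=39ms outcome=S: state=CLOSED
  event#16 t=43ms outcome=F: state=CLOSED
  event#17 t=45ms outcome=S: state=CLOSED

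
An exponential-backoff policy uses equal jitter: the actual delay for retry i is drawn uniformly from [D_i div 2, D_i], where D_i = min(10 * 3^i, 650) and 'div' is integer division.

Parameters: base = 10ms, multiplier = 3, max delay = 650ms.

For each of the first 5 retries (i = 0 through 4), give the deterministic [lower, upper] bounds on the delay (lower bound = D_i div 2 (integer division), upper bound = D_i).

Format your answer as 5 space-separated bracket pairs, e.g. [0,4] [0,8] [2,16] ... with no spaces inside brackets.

Answer: [5,10] [15,30] [45,90] [135,270] [325,650]

Derivation:
Computing bounds per retry:
  i=0: D_i=min(10*3^0,650)=10, bounds=[5,10]
  i=1: D_i=min(10*3^1,650)=30, bounds=[15,30]
  i=2: D_i=min(10*3^2,650)=90, bounds=[45,90]
  i=3: D_i=min(10*3^3,650)=270, bounds=[135,270]
  i=4: D_i=min(10*3^4,650)=650, bounds=[325,650]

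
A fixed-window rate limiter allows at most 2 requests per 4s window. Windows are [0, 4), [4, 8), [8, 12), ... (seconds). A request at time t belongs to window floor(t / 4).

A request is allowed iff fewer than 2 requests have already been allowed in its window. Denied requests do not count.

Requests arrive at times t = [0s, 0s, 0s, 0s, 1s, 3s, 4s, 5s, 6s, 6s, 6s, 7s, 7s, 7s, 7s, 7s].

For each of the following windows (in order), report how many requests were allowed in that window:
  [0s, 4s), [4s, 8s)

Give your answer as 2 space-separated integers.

Answer: 2 2

Derivation:
Processing requests:
  req#1 t=0s (window 0): ALLOW
  req#2 t=0s (window 0): ALLOW
  req#3 t=0s (window 0): DENY
  req#4 t=0s (window 0): DENY
  req#5 t=1s (window 0): DENY
  req#6 t=3s (window 0): DENY
  req#7 t=4s (window 1): ALLOW
  req#8 t=5s (window 1): ALLOW
  req#9 t=6s (window 1): DENY
  req#10 t=6s (window 1): DENY
  req#11 t=6s (window 1): DENY
  req#12 t=7s (window 1): DENY
  req#13 t=7s (window 1): DENY
  req#14 t=7s (window 1): DENY
  req#15 t=7s (window 1): DENY
  req#16 t=7s (window 1): DENY

Allowed counts by window: 2 2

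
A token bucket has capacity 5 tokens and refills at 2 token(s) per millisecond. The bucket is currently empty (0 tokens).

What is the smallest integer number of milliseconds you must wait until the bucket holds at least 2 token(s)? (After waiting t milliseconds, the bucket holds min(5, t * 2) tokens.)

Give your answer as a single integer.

Answer: 1

Derivation:
Need t * 2 >= 2, so t >= 2/2.
Smallest integer t = ceil(2/2) = 1.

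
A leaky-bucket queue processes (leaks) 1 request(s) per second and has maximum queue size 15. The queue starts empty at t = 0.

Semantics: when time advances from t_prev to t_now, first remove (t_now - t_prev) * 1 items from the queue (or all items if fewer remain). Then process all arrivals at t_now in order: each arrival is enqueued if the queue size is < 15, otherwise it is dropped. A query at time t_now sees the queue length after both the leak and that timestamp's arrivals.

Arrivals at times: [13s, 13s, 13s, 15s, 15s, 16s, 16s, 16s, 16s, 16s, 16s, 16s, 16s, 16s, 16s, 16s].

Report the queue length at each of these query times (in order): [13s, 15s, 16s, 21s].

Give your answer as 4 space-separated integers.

Queue lengths at query times:
  query t=13s: backlog = 3
  query t=15s: backlog = 3
  query t=16s: backlog = 13
  query t=21s: backlog = 8

Answer: 3 3 13 8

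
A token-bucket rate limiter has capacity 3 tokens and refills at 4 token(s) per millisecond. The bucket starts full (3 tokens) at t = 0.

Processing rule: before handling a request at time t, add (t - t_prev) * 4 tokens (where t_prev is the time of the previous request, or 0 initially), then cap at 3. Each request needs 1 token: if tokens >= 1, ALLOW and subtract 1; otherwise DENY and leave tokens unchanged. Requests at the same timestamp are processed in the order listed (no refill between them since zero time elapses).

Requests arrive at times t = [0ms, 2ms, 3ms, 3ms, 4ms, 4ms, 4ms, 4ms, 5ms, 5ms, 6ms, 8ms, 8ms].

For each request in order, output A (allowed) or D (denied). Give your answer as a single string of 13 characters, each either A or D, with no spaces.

Answer: AAAAAAADAAAAA

Derivation:
Simulating step by step:
  req#1 t=0ms: ALLOW
  req#2 t=2ms: ALLOW
  req#3 t=3ms: ALLOW
  req#4 t=3ms: ALLOW
  req#5 t=4ms: ALLOW
  req#6 t=4ms: ALLOW
  req#7 t=4ms: ALLOW
  req#8 t=4ms: DENY
  req#9 t=5ms: ALLOW
  req#10 t=5ms: ALLOW
  req#11 t=6ms: ALLOW
  req#12 t=8ms: ALLOW
  req#13 t=8ms: ALLOW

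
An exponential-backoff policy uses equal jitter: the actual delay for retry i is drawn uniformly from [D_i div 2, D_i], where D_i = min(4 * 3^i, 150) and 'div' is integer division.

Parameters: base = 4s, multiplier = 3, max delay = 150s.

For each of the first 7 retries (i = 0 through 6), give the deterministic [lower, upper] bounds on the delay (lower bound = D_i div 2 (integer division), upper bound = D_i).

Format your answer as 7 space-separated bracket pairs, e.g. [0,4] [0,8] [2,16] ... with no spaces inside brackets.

Computing bounds per retry:
  i=0: D_i=min(4*3^0,150)=4, bounds=[2,4]
  i=1: D_i=min(4*3^1,150)=12, bounds=[6,12]
  i=2: D_i=min(4*3^2,150)=36, bounds=[18,36]
  i=3: D_i=min(4*3^3,150)=108, bounds=[54,108]
  i=4: D_i=min(4*3^4,150)=150, bounds=[75,150]
  i=5: D_i=min(4*3^5,150)=150, bounds=[75,150]
  i=6: D_i=min(4*3^6,150)=150, bounds=[75,150]

Answer: [2,4] [6,12] [18,36] [54,108] [75,150] [75,150] [75,150]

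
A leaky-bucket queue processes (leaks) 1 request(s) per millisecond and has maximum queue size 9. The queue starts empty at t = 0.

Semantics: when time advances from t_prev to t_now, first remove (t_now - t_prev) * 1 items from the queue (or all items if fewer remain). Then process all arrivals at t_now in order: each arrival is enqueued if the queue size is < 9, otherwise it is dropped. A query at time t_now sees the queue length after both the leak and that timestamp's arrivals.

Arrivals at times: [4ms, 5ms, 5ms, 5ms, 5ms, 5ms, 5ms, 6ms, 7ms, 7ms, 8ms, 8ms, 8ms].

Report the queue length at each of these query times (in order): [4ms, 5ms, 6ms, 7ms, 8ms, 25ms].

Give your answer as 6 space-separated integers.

Answer: 1 6 6 7 9 0

Derivation:
Queue lengths at query times:
  query t=4ms: backlog = 1
  query t=5ms: backlog = 6
  query t=6ms: backlog = 6
  query t=7ms: backlog = 7
  query t=8ms: backlog = 9
  query t=25ms: backlog = 0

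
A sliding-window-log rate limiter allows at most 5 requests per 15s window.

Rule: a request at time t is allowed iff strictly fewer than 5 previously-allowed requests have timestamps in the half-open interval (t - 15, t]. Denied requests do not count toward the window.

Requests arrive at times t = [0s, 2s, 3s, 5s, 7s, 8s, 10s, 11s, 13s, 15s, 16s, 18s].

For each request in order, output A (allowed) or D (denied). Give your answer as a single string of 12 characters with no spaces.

Answer: AAAAADDDDADA

Derivation:
Tracking allowed requests in the window:
  req#1 t=0s: ALLOW
  req#2 t=2s: ALLOW
  req#3 t=3s: ALLOW
  req#4 t=5s: ALLOW
  req#5 t=7s: ALLOW
  req#6 t=8s: DENY
  req#7 t=10s: DENY
  req#8 t=11s: DENY
  req#9 t=13s: DENY
  req#10 t=15s: ALLOW
  req#11 t=16s: DENY
  req#12 t=18s: ALLOW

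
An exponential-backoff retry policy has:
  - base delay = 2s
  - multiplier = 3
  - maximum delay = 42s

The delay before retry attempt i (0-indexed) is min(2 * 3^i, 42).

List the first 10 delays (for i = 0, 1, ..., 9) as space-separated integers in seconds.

Computing each delay:
  i=0: min(2*3^0, 42) = 2
  i=1: min(2*3^1, 42) = 6
  i=2: min(2*3^2, 42) = 18
  i=3: min(2*3^3, 42) = 42
  i=4: min(2*3^4, 42) = 42
  i=5: min(2*3^5, 42) = 42
  i=6: min(2*3^6, 42) = 42
  i=7: min(2*3^7, 42) = 42
  i=8: min(2*3^8, 42) = 42
  i=9: min(2*3^9, 42) = 42

Answer: 2 6 18 42 42 42 42 42 42 42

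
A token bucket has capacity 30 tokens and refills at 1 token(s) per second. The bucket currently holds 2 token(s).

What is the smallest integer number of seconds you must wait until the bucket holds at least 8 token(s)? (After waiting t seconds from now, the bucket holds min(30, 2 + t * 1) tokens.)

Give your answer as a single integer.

Need 2 + t * 1 >= 8, so t >= 6/1.
Smallest integer t = ceil(6/1) = 6.

Answer: 6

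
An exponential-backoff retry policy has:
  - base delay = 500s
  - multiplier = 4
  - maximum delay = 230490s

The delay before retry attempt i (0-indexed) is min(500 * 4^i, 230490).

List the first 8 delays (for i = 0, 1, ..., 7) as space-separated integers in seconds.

Answer: 500 2000 8000 32000 128000 230490 230490 230490

Derivation:
Computing each delay:
  i=0: min(500*4^0, 230490) = 500
  i=1: min(500*4^1, 230490) = 2000
  i=2: min(500*4^2, 230490) = 8000
  i=3: min(500*4^3, 230490) = 32000
  i=4: min(500*4^4, 230490) = 128000
  i=5: min(500*4^5, 230490) = 230490
  i=6: min(500*4^6, 230490) = 230490
  i=7: min(500*4^7, 230490) = 230490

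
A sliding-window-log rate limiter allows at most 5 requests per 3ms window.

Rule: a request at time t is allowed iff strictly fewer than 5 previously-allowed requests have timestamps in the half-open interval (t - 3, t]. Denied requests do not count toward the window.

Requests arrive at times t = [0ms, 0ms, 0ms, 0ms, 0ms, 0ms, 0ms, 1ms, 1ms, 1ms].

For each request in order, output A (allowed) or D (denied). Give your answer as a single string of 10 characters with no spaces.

Answer: AAAAADDDDD

Derivation:
Tracking allowed requests in the window:
  req#1 t=0ms: ALLOW
  req#2 t=0ms: ALLOW
  req#3 t=0ms: ALLOW
  req#4 t=0ms: ALLOW
  req#5 t=0ms: ALLOW
  req#6 t=0ms: DENY
  req#7 t=0ms: DENY
  req#8 t=1ms: DENY
  req#9 t=1ms: DENY
  req#10 t=1ms: DENY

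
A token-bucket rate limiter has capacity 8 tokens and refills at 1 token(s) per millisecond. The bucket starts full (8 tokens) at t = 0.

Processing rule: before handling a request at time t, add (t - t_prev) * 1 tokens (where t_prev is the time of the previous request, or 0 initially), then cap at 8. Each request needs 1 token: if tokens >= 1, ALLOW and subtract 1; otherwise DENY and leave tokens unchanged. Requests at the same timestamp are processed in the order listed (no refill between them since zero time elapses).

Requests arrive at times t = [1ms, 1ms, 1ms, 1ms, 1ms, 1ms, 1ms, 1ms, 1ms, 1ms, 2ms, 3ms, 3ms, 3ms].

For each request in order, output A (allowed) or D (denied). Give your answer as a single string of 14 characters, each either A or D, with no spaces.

Simulating step by step:
  req#1 t=1ms: ALLOW
  req#2 t=1ms: ALLOW
  req#3 t=1ms: ALLOW
  req#4 t=1ms: ALLOW
  req#5 t=1ms: ALLOW
  req#6 t=1ms: ALLOW
  req#7 t=1ms: ALLOW
  req#8 t=1ms: ALLOW
  req#9 t=1ms: DENY
  req#10 t=1ms: DENY
  req#11 t=2ms: ALLOW
  req#12 t=3ms: ALLOW
  req#13 t=3ms: DENY
  req#14 t=3ms: DENY

Answer: AAAAAAAADDAADD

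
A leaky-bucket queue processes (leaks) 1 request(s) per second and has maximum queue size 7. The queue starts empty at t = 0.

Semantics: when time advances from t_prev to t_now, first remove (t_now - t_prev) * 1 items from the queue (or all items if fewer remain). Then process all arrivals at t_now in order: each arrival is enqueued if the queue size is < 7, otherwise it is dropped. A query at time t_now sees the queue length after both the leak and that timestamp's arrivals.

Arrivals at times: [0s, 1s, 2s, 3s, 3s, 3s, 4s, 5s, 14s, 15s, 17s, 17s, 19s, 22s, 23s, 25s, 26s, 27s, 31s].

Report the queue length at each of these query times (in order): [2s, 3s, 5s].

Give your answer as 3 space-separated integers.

Answer: 1 3 3

Derivation:
Queue lengths at query times:
  query t=2s: backlog = 1
  query t=3s: backlog = 3
  query t=5s: backlog = 3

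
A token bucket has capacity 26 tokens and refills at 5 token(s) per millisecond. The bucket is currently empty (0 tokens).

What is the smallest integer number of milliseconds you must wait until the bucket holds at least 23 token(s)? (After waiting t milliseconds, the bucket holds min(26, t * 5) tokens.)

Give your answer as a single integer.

Need t * 5 >= 23, so t >= 23/5.
Smallest integer t = ceil(23/5) = 5.

Answer: 5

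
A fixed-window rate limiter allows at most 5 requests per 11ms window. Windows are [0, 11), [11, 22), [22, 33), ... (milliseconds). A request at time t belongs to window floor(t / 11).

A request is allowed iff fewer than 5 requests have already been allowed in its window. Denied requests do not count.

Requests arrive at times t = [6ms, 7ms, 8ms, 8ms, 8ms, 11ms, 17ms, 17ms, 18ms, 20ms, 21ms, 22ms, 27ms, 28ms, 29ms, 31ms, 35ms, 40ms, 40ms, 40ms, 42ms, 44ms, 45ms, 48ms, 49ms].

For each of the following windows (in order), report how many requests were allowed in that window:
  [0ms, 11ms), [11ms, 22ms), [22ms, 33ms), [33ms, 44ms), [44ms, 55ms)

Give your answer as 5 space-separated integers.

Answer: 5 5 5 5 4

Derivation:
Processing requests:
  req#1 t=6ms (window 0): ALLOW
  req#2 t=7ms (window 0): ALLOW
  req#3 t=8ms (window 0): ALLOW
  req#4 t=8ms (window 0): ALLOW
  req#5 t=8ms (window 0): ALLOW
  req#6 t=11ms (window 1): ALLOW
  req#7 t=17ms (window 1): ALLOW
  req#8 t=17ms (window 1): ALLOW
  req#9 t=18ms (window 1): ALLOW
  req#10 t=20ms (window 1): ALLOW
  req#11 t=21ms (window 1): DENY
  req#12 t=22ms (window 2): ALLOW
  req#13 t=27ms (window 2): ALLOW
  req#14 t=28ms (window 2): ALLOW
  req#15 t=29ms (window 2): ALLOW
  req#16 t=31ms (window 2): ALLOW
  req#17 t=35ms (window 3): ALLOW
  req#18 t=40ms (window 3): ALLOW
  req#19 t=40ms (window 3): ALLOW
  req#20 t=40ms (window 3): ALLOW
  req#21 t=42ms (window 3): ALLOW
  req#22 t=44ms (window 4): ALLOW
  req#23 t=45ms (window 4): ALLOW
  req#24 t=48ms (window 4): ALLOW
  req#25 t=49ms (window 4): ALLOW

Allowed counts by window: 5 5 5 5 4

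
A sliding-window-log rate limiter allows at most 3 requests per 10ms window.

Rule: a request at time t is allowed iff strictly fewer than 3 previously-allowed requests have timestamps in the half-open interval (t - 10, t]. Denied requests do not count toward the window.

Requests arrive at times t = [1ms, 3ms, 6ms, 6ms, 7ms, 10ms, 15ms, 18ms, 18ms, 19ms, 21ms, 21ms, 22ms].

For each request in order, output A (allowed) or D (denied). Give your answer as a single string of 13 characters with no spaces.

Tracking allowed requests in the window:
  req#1 t=1ms: ALLOW
  req#2 t=3ms: ALLOW
  req#3 t=6ms: ALLOW
  req#4 t=6ms: DENY
  req#5 t=7ms: DENY
  req#6 t=10ms: DENY
  req#7 t=15ms: ALLOW
  req#8 t=18ms: ALLOW
  req#9 t=18ms: ALLOW
  req#10 t=19ms: DENY
  req#11 t=21ms: DENY
  req#12 t=21ms: DENY
  req#13 t=22ms: DENY

Answer: AAADDDAAADDDD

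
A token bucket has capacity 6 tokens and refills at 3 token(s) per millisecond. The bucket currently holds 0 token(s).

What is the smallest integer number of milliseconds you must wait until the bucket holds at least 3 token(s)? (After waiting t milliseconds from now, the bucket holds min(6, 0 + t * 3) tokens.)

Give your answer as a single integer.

Need 0 + t * 3 >= 3, so t >= 3/3.
Smallest integer t = ceil(3/3) = 1.

Answer: 1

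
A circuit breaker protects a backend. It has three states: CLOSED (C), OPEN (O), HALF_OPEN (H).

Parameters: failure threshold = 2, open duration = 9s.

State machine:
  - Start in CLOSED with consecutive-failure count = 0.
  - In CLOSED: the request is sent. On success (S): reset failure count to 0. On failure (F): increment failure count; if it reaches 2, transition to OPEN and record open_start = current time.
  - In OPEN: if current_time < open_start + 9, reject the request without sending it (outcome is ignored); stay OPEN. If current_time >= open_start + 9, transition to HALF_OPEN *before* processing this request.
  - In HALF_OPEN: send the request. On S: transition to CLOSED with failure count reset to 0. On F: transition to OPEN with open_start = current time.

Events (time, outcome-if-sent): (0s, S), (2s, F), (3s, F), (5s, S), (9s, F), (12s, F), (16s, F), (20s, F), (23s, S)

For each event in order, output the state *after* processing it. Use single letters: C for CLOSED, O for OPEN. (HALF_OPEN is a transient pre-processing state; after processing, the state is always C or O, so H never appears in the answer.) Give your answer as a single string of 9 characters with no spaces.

State after each event:
  event#1 t=0s outcome=S: state=CLOSED
  event#2 t=2s outcome=F: state=CLOSED
  event#3 t=3s outcome=F: state=OPEN
  event#4 t=5s outcome=S: state=OPEN
  event#5 t=9s outcome=F: state=OPEN
  event#6 t=12s outcome=F: state=OPEN
  event#7 t=16s outcome=F: state=OPEN
  event#8 t=20s outcome=F: state=OPEN
  event#9 t=23s outcome=S: state=CLOSED

Answer: CCOOOOOOC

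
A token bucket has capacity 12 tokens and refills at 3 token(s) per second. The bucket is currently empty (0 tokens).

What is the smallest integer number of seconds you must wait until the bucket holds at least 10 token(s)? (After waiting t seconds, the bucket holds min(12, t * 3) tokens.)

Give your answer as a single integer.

Answer: 4

Derivation:
Need t * 3 >= 10, so t >= 10/3.
Smallest integer t = ceil(10/3) = 4.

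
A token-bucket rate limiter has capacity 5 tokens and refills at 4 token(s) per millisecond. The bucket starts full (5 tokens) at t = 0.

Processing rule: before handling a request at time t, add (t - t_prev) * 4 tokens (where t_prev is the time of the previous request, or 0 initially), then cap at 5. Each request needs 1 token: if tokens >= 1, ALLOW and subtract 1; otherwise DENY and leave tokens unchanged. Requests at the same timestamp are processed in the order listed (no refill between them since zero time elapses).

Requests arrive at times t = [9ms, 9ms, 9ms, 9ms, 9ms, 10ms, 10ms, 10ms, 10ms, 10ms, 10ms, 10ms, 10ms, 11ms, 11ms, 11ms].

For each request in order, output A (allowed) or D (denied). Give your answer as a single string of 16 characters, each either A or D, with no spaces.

Answer: AAAAAAAAADDDDAAA

Derivation:
Simulating step by step:
  req#1 t=9ms: ALLOW
  req#2 t=9ms: ALLOW
  req#3 t=9ms: ALLOW
  req#4 t=9ms: ALLOW
  req#5 t=9ms: ALLOW
  req#6 t=10ms: ALLOW
  req#7 t=10ms: ALLOW
  req#8 t=10ms: ALLOW
  req#9 t=10ms: ALLOW
  req#10 t=10ms: DENY
  req#11 t=10ms: DENY
  req#12 t=10ms: DENY
  req#13 t=10ms: DENY
  req#14 t=11ms: ALLOW
  req#15 t=11ms: ALLOW
  req#16 t=11ms: ALLOW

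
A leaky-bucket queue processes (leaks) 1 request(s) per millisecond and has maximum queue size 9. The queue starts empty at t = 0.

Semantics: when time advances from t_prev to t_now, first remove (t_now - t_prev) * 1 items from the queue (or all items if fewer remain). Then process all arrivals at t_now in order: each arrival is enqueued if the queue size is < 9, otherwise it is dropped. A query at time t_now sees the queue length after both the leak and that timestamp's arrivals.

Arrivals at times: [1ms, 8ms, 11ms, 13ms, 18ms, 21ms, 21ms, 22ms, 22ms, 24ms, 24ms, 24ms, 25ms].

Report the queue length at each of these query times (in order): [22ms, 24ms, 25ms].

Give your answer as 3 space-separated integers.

Queue lengths at query times:
  query t=22ms: backlog = 3
  query t=24ms: backlog = 4
  query t=25ms: backlog = 4

Answer: 3 4 4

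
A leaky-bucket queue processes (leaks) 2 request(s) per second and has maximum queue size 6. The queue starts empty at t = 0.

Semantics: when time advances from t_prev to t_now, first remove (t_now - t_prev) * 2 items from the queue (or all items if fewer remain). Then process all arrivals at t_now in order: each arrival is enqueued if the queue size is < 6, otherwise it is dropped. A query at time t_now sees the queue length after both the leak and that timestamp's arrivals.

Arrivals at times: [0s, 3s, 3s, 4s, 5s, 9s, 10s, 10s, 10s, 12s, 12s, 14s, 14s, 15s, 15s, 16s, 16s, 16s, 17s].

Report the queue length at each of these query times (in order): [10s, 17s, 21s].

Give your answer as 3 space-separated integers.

Answer: 3 2 0

Derivation:
Queue lengths at query times:
  query t=10s: backlog = 3
  query t=17s: backlog = 2
  query t=21s: backlog = 0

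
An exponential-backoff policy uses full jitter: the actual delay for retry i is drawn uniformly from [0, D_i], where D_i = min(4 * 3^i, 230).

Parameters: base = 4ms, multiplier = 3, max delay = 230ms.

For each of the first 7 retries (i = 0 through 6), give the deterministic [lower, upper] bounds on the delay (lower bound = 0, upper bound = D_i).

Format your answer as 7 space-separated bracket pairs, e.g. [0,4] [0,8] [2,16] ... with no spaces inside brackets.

Computing bounds per retry:
  i=0: D_i=min(4*3^0,230)=4, bounds=[0,4]
  i=1: D_i=min(4*3^1,230)=12, bounds=[0,12]
  i=2: D_i=min(4*3^2,230)=36, bounds=[0,36]
  i=3: D_i=min(4*3^3,230)=108, bounds=[0,108]
  i=4: D_i=min(4*3^4,230)=230, bounds=[0,230]
  i=5: D_i=min(4*3^5,230)=230, bounds=[0,230]
  i=6: D_i=min(4*3^6,230)=230, bounds=[0,230]

Answer: [0,4] [0,12] [0,36] [0,108] [0,230] [0,230] [0,230]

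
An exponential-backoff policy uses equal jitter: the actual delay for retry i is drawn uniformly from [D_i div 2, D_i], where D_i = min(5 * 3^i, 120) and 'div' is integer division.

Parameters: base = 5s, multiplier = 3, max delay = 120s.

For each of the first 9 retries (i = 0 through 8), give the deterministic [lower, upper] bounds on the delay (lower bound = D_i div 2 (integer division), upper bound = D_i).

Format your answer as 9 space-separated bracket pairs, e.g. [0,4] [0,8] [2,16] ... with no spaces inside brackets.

Answer: [2,5] [7,15] [22,45] [60,120] [60,120] [60,120] [60,120] [60,120] [60,120]

Derivation:
Computing bounds per retry:
  i=0: D_i=min(5*3^0,120)=5, bounds=[2,5]
  i=1: D_i=min(5*3^1,120)=15, bounds=[7,15]
  i=2: D_i=min(5*3^2,120)=45, bounds=[22,45]
  i=3: D_i=min(5*3^3,120)=120, bounds=[60,120]
  i=4: D_i=min(5*3^4,120)=120, bounds=[60,120]
  i=5: D_i=min(5*3^5,120)=120, bounds=[60,120]
  i=6: D_i=min(5*3^6,120)=120, bounds=[60,120]
  i=7: D_i=min(5*3^7,120)=120, bounds=[60,120]
  i=8: D_i=min(5*3^8,120)=120, bounds=[60,120]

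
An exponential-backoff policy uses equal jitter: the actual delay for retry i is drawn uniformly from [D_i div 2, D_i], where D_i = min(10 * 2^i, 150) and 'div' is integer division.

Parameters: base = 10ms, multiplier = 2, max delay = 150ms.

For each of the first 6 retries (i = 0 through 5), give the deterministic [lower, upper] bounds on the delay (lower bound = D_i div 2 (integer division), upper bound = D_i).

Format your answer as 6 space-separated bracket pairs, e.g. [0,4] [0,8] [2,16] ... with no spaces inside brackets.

Computing bounds per retry:
  i=0: D_i=min(10*2^0,150)=10, bounds=[5,10]
  i=1: D_i=min(10*2^1,150)=20, bounds=[10,20]
  i=2: D_i=min(10*2^2,150)=40, bounds=[20,40]
  i=3: D_i=min(10*2^3,150)=80, bounds=[40,80]
  i=4: D_i=min(10*2^4,150)=150, bounds=[75,150]
  i=5: D_i=min(10*2^5,150)=150, bounds=[75,150]

Answer: [5,10] [10,20] [20,40] [40,80] [75,150] [75,150]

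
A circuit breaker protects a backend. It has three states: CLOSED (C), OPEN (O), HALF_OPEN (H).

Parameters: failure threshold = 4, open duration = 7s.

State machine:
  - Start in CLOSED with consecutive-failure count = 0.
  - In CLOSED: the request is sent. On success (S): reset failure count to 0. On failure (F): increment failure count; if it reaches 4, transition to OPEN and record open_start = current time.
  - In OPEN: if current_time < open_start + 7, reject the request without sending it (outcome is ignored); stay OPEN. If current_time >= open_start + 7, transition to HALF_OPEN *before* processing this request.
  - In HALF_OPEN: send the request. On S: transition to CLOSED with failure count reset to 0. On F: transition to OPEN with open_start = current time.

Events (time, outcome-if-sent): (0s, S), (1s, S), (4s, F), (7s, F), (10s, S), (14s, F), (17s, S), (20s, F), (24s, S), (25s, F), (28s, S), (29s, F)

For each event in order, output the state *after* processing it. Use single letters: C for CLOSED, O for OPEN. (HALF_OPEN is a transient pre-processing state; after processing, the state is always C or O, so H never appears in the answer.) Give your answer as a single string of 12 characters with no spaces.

State after each event:
  event#1 t=0s outcome=S: state=CLOSED
  event#2 t=1s outcome=S: state=CLOSED
  event#3 t=4s outcome=F: state=CLOSED
  event#4 t=7s outcome=F: state=CLOSED
  event#5 t=10s outcome=S: state=CLOSED
  event#6 t=14s outcome=F: state=CLOSED
  event#7 t=17s outcome=S: state=CLOSED
  event#8 t=20s outcome=F: state=CLOSED
  event#9 t=24s outcome=S: state=CLOSED
  event#10 t=25s outcome=F: state=CLOSED
  event#11 t=28s outcome=S: state=CLOSED
  event#12 t=29s outcome=F: state=CLOSED

Answer: CCCCCCCCCCCC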